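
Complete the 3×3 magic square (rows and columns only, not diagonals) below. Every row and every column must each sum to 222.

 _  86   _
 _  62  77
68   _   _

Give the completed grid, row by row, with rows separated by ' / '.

71 86 65 / 83 62 77 / 68 74 80

Row 2: 62 + 77 + ? = 222, so (2,1) = 83.
The remaining cell in column 1 is (1,1) = 222 − 151 = 71.
Using column 2: 86 + 62 + ? → (3,2) = 222 − 148 = 74.
The remaining cell in row 1 is (1,3) = 222 − 157 = 65.
Row 3: 68 + 74 + ? = 222, so (3,3) = 80.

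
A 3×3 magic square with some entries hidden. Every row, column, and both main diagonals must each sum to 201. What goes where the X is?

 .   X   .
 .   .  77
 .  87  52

47

Row 3: 87 + 52 + ? = 201, so (3,1) = 62.
Column 3: 77 + 52 + ? = 201, so (1,3) = 72.
The remaining cell in anti-diagonal is (2,2) = 201 − 134 = 67.
Row 2 must total 201; the given cells sum to 144, so (2,1) = 57.
The remaining cell in column 1 is (1,1) = 201 − 119 = 82.
From column 2, 201 − (67 + 87) gives (1,2) = 47.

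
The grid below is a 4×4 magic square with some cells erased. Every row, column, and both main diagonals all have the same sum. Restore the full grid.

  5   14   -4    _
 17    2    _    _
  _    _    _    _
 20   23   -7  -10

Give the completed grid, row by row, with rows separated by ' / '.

5 14 -4 11 / 17 2 8 -1 / -16 -13 29 26 / 20 23 -7 -10

Row 4 is already complete: 20 + 23 + -7 + -10 = 26, so that is the magic constant.
Row 1 needs 26; the known cells sum to 15, so (1,4) = 11.
Column 1 needs 26; the known cells sum to 42, so (3,1) = -16.
Column 2 must total 26; the given cells sum to 39, so (3,2) = -13.
Main diagonal: 5 + 2 + (-10) + ? = 26, so (3,3) = 29.
Using anti-diagonal: 11 + (-13) + 20 + ? → (2,3) = 26 − 18 = 8.
Using row 2: 17 + 2 + 8 + ? → (2,4) = 26 − 27 = -1.
Row 3 must total 26; the given cells sum to 0, so (3,4) = 26.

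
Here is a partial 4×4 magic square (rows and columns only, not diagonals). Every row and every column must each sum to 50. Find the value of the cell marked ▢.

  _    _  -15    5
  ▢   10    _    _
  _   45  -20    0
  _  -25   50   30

-10

From row 3, 50 − (45 + (-20) + 0) gives (3,1) = 25.
Using row 4: -25 + 50 + 30 + ? → (4,1) = 50 − 55 = -5.
Using column 2: 10 + 45 + (-25) + ? → (1,2) = 50 − 30 = 20.
Using column 3: -15 + (-20) + 50 + ? → (2,3) = 50 − 15 = 35.
Column 4 must total 50; the given cells sum to 35, so (2,4) = 15.
The remaining cell in row 1 is (1,1) = 50 − 10 = 40.
From row 2, 50 − (10 + 35 + 15) gives (2,1) = -10.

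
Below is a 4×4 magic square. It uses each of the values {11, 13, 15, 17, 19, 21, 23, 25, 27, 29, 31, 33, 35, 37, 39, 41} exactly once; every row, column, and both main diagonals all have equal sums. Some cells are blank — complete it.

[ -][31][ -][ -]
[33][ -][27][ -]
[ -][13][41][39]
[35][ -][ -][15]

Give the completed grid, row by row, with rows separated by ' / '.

25 31 19 29 / 33 23 27 21 / 11 13 41 39 / 35 37 17 15

The 16 entries sum to 416, so each line sums to 416/4 = 104.
The remaining cell in row 3 is (3,1) = 104 − 93 = 11.
Using column 1: 33 + 11 + 35 + ? → (1,1) = 104 − 79 = 25.
Main diagonal must total 104; the given cells sum to 81, so (2,2) = 23.
The remaining cell in anti-diagonal is (1,4) = 104 − 75 = 29.
Row 1 needs 104; the known cells sum to 85, so (1,3) = 19.
From row 2, 104 − (33 + 23 + 27) gives (2,4) = 21.
The remaining cell in column 2 is (4,2) = 104 − 67 = 37.
The remaining cell in column 3 is (4,3) = 104 − 87 = 17.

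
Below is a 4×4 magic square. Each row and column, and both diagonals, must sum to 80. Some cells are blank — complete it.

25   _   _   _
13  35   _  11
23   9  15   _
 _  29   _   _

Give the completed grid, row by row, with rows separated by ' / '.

Row 2: 13 + 35 + 11 + ? = 80, so (2,3) = 21.
The remaining cell in row 3 is (3,4) = 80 − 47 = 33.
From column 1, 80 − (25 + 13 + 23) gives (4,1) = 19.
Column 2 needs 80; the known cells sum to 73, so (1,2) = 7.
Main diagonal must total 80; the given cells sum to 75, so (4,4) = 5.
Anti-diagonal: 21 + 9 + 19 + ? = 80, so (1,4) = 31.
The remaining cell in row 1 is (1,3) = 80 − 63 = 17.
The remaining cell in row 4 is (4,3) = 80 − 53 = 27.

25 7 17 31 / 13 35 21 11 / 23 9 15 33 / 19 29 27 5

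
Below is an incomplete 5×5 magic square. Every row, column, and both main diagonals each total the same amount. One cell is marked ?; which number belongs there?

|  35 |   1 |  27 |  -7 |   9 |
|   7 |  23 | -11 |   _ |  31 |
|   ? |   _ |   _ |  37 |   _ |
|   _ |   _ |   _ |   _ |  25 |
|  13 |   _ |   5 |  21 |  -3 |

19

Row 1 is complete and sums to 65; that is the magic constant.
Row 2 needs 65; the known cells sum to 50, so (2,4) = 15.
Using row 5: 13 + 5 + 21 + (-3) + ? → (5,2) = 65 − 36 = 29.
From column 4, 65 − (-7 + 15 + 37 + 21) gives (4,4) = -1.
Column 5 needs 65; the known cells sum to 62, so (3,5) = 3.
The remaining cell in main diagonal is (3,3) = 65 − 54 = 11.
Anti-diagonal needs 65; the known cells sum to 48, so (4,2) = 17.
Using column 2: 1 + 23 + 17 + 29 + ? → (3,2) = 65 − 70 = -5.
The remaining cell in column 3 is (4,3) = 65 − 32 = 33.
Row 3 needs 65; the known cells sum to 46, so (3,1) = 19.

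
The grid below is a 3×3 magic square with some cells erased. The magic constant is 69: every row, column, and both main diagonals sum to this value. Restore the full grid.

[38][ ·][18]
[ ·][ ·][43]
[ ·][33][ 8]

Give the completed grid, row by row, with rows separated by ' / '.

Using row 1: 38 + 18 + ? → (1,2) = 69 − 56 = 13.
Row 3 must total 69; the given cells sum to 41, so (3,1) = 28.
Using column 1: 38 + 28 + ? → (2,1) = 69 − 66 = 3.
Using column 2: 13 + 33 + ? → (2,2) = 69 − 46 = 23.

38 13 18 / 3 23 43 / 28 33 8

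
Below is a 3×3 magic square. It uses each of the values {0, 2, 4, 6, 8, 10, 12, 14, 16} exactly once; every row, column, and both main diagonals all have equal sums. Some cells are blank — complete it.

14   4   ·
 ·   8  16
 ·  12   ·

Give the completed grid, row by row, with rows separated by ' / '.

The 9 entries sum to 72, so each line sums to 72/3 = 24.
The remaining cell in row 1 is (1,3) = 24 − 18 = 6.
Row 2 needs 24; the known cells sum to 24, so (2,1) = 0.
Column 1 needs 24; the known cells sum to 14, so (3,1) = 10.
Column 3 must total 24; the given cells sum to 22, so (3,3) = 2.

14 4 6 / 0 8 16 / 10 12 2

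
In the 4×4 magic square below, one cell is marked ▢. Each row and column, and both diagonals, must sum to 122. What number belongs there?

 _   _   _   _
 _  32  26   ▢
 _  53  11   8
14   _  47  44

The remaining cell in row 3 is (3,1) = 122 − 72 = 50.
Row 4: 14 + 47 + 44 + ? = 122, so (4,2) = 17.
Using column 2: 32 + 53 + 17 + ? → (1,2) = 122 − 102 = 20.
Column 3 must total 122; the given cells sum to 84, so (1,3) = 38.
Main diagonal must total 122; the given cells sum to 87, so (1,1) = 35.
Anti-diagonal: 26 + 53 + 14 + ? = 122, so (1,4) = 29.
The remaining cell in column 1 is (2,1) = 122 − 99 = 23.
Column 4 must total 122; the given cells sum to 81, so (2,4) = 41.

41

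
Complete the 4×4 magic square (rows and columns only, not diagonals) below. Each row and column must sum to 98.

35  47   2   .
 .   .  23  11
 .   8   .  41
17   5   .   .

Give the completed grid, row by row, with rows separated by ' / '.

35 47 2 14 / 26 38 23 11 / 20 8 29 41 / 17 5 44 32

Row 1 must total 98; the given cells sum to 84, so (1,4) = 14.
Column 2: 47 + 8 + 5 + ? = 98, so (2,2) = 38.
Column 4: 14 + 11 + 41 + ? = 98, so (4,4) = 32.
Row 2 must total 98; the given cells sum to 72, so (2,1) = 26.
Row 4 needs 98; the known cells sum to 54, so (4,3) = 44.
Column 1 must total 98; the given cells sum to 78, so (3,1) = 20.
Column 3 needs 98; the known cells sum to 69, so (3,3) = 29.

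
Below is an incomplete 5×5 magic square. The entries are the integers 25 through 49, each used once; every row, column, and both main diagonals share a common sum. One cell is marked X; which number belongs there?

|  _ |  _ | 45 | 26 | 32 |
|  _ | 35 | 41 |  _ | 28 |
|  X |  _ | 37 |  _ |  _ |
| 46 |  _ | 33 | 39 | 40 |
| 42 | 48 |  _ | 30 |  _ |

25

The entries are 25 through 49, which sum to 925, so each line sums to 925/5 = 185.
Using row 4: 46 + 33 + 39 + 40 + ? → (4,2) = 185 − 158 = 27.
The remaining cell in column 3 is (5,3) = 185 − 156 = 29.
Anti-diagonal must total 185; the given cells sum to 138, so (2,4) = 47.
Row 2 needs 185; the known cells sum to 151, so (2,1) = 34.
Row 5 must total 185; the given cells sum to 149, so (5,5) = 36.
Column 4 must total 185; the given cells sum to 142, so (3,4) = 43.
Column 5: 32 + 28 + 40 + 36 + ? = 185, so (3,5) = 49.
Main diagonal: 35 + 37 + 39 + 36 + ? = 185, so (1,1) = 38.
The remaining cell in row 1 is (1,2) = 185 − 141 = 44.
Column 1: 38 + 34 + 46 + 42 + ? = 185, so (3,1) = 25.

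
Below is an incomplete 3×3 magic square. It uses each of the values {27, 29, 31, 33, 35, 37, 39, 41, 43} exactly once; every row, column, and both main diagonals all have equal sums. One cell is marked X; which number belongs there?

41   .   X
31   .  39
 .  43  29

The 9 entries sum to 315, so each line sums to 315/3 = 105.
Using row 2: 31 + 39 + ? → (2,2) = 105 − 70 = 35.
The remaining cell in row 3 is (3,1) = 105 − 72 = 33.
From column 2, 105 − (35 + 43) gives (1,2) = 27.
The remaining cell in column 3 is (1,3) = 105 − 68 = 37.

37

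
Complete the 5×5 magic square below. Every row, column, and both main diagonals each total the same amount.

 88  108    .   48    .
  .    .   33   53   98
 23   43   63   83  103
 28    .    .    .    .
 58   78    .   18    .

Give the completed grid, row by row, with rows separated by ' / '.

88 108 3 48 68 / 118 13 33 53 98 / 23 43 63 83 103 / 28 73 93 113 8 / 58 78 123 18 38

Row 3 is already complete: 23 + 43 + 63 + 83 + 103 = 315, so that is the magic constant.
Using column 1: 88 + 23 + 28 + 58 + ? → (2,1) = 315 − 197 = 118.
Using column 4: 48 + 53 + 83 + 18 + ? → (4,4) = 315 − 202 = 113.
Row 2 must total 315; the given cells sum to 302, so (2,2) = 13.
From column 2, 315 − (108 + 13 + 43 + 78) gives (4,2) = 73.
Main diagonal must total 315; the given cells sum to 277, so (5,5) = 38.
Anti-diagonal: 53 + 63 + 73 + 58 + ? = 315, so (1,5) = 68.
Row 1 must total 315; the given cells sum to 312, so (1,3) = 3.
Row 5 needs 315; the known cells sum to 192, so (5,3) = 123.
Using column 3: 3 + 33 + 63 + 123 + ? → (4,3) = 315 − 222 = 93.
Using column 5: 68 + 98 + 103 + 38 + ? → (4,5) = 315 − 307 = 8.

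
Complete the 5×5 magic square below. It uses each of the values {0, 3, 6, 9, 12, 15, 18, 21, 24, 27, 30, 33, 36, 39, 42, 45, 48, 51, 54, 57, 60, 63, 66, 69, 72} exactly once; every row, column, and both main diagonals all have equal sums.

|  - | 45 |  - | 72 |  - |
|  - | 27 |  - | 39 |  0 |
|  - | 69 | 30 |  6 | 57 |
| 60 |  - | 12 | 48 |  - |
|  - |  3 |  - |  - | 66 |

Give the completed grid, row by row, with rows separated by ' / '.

The 25 entries sum to 900, so each line sums to 900/5 = 180.
The remaining cell in row 3 is (3,1) = 180 − 162 = 18.
From column 2, 180 − (45 + 27 + 69 + 3) gives (4,2) = 36.
Column 4 must total 180; the given cells sum to 165, so (5,4) = 15.
From main diagonal, 180 − (27 + 30 + 48 + 66) gives (1,1) = 9.
Row 4 must total 180; the given cells sum to 156, so (4,5) = 24.
Column 5: 0 + 57 + 24 + 66 + ? = 180, so (1,5) = 33.
Anti-diagonal needs 180; the known cells sum to 138, so (5,1) = 42.
Row 1 must total 180; the given cells sum to 159, so (1,3) = 21.
The remaining cell in row 5 is (5,3) = 180 − 126 = 54.
From column 1, 180 − (9 + 18 + 60 + 42) gives (2,1) = 51.
From column 3, 180 − (21 + 30 + 12 + 54) gives (2,3) = 63.

9 45 21 72 33 / 51 27 63 39 0 / 18 69 30 6 57 / 60 36 12 48 24 / 42 3 54 15 66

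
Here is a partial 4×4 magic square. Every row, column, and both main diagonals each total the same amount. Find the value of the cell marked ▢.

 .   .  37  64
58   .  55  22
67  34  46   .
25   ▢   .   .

52

Anti-diagonal is complete and sums to 178; that is the magic constant.
The remaining cell in row 2 is (2,2) = 178 − 135 = 43.
Using row 3: 67 + 34 + 46 + ? → (3,4) = 178 − 147 = 31.
Using column 1: 58 + 67 + 25 + ? → (1,1) = 178 − 150 = 28.
Column 3 must total 178; the given cells sum to 138, so (4,3) = 40.
Column 4 must total 178; the given cells sum to 117, so (4,4) = 61.
Row 1 must total 178; the given cells sum to 129, so (1,2) = 49.
Row 4 must total 178; the given cells sum to 126, so (4,2) = 52.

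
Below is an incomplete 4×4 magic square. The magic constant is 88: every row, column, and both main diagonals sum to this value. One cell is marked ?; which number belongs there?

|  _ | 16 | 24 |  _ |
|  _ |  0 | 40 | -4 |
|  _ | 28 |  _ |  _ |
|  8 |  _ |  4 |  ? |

The remaining cell in row 2 is (2,1) = 88 − 36 = 52.
Column 2 must total 88; the given cells sum to 44, so (4,2) = 44.
Column 3: 24 + 40 + 4 + ? = 88, so (3,3) = 20.
The remaining cell in anti-diagonal is (1,4) = 88 − 76 = 12.
Using row 1: 16 + 24 + 12 + ? → (1,1) = 88 − 52 = 36.
Using row 4: 8 + 44 + 4 + ? → (4,4) = 88 − 56 = 32.

32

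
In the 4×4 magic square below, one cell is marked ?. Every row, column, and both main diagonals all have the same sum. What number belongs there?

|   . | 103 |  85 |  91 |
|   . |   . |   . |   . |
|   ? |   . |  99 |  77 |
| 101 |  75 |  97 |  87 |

95

Row 4 is complete and sums to 360; that is the magic constant.
Using row 1: 103 + 85 + 91 + ? → (1,1) = 360 − 279 = 81.
Column 3 must total 360; the given cells sum to 281, so (2,3) = 79.
The remaining cell in column 4 is (2,4) = 360 − 255 = 105.
Main diagonal needs 360; the known cells sum to 267, so (2,2) = 93.
Anti-diagonal: 91 + 79 + 101 + ? = 360, so (3,2) = 89.
Row 2 must total 360; the given cells sum to 277, so (2,1) = 83.
From row 3, 360 − (89 + 99 + 77) gives (3,1) = 95.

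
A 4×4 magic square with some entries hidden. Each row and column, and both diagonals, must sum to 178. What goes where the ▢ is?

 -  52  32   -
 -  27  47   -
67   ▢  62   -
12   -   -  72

The remaining cell in column 3 is (4,3) = 178 − 141 = 37.
Main diagonal: 27 + 62 + 72 + ? = 178, so (1,1) = 17.
Using row 1: 17 + 52 + 32 + ? → (1,4) = 178 − 101 = 77.
Row 4 must total 178; the given cells sum to 121, so (4,2) = 57.
Column 1 must total 178; the given cells sum to 96, so (2,1) = 82.
From column 2, 178 − (52 + 27 + 57) gives (3,2) = 42.

42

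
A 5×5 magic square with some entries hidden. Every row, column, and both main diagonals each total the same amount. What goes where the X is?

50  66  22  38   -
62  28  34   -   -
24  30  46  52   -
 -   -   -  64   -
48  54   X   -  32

Main diagonal is complete and sums to 220; that is the magic constant.
From row 1, 220 − (50 + 66 + 22 + 38) gives (1,5) = 44.
The remaining cell in row 3 is (3,5) = 220 − 152 = 68.
From column 1, 220 − (50 + 62 + 24 + 48) gives (4,1) = 36.
Column 2 needs 220; the known cells sum to 178, so (4,2) = 42.
Using anti-diagonal: 44 + 46 + 42 + 48 + ? → (2,4) = 220 − 180 = 40.
Using row 2: 62 + 28 + 34 + 40 + ? → (2,5) = 220 − 164 = 56.
Column 4 must total 220; the given cells sum to 194, so (5,4) = 26.
Column 5: 44 + 56 + 68 + 32 + ? = 220, so (4,5) = 20.
Using row 4: 36 + 42 + 64 + 20 + ? → (4,3) = 220 − 162 = 58.
Row 5: 48 + 54 + 26 + 32 + ? = 220, so (5,3) = 60.

60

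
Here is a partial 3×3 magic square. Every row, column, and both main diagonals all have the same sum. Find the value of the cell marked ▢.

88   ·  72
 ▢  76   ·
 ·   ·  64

60

Main diagonal is complete and sums to 228; that is the magic constant.
Using row 1: 88 + 72 + ? → (1,2) = 228 − 160 = 68.
Column 2 must total 228; the given cells sum to 144, so (3,2) = 84.
Column 3 must total 228; the given cells sum to 136, so (2,3) = 92.
From anti-diagonal, 228 − (72 + 76) gives (3,1) = 80.
Row 2: 76 + 92 + ? = 228, so (2,1) = 60.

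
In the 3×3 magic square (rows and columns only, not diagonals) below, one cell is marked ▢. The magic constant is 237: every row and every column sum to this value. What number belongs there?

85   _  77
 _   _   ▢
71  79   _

Row 1: 85 + 77 + ? = 237, so (1,2) = 75.
The remaining cell in row 3 is (3,3) = 237 − 150 = 87.
Column 1: 85 + 71 + ? = 237, so (2,1) = 81.
Column 2: 75 + 79 + ? = 237, so (2,2) = 83.
Using column 3: 77 + 87 + ? → (2,3) = 237 − 164 = 73.

73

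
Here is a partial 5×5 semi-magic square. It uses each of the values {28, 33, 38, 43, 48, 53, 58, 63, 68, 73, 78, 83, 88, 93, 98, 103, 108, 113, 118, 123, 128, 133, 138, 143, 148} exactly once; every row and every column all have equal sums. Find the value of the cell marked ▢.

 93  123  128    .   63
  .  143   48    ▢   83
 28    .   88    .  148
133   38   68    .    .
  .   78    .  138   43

The 25 entries sum to 2200, so each line sums to 2200/5 = 440.
From row 1, 440 − (93 + 123 + 128 + 63) gives (1,4) = 33.
Using column 2: 123 + 143 + 38 + 78 + ? → (3,2) = 440 − 382 = 58.
Using column 3: 128 + 48 + 88 + 68 + ? → (5,3) = 440 − 332 = 108.
From column 5, 440 − (63 + 83 + 148 + 43) gives (4,5) = 103.
Row 3 must total 440; the given cells sum to 322, so (3,4) = 118.
Row 4 must total 440; the given cells sum to 342, so (4,4) = 98.
Row 5 needs 440; the known cells sum to 367, so (5,1) = 73.
The remaining cell in column 1 is (2,1) = 440 − 327 = 113.
Column 4: 33 + 118 + 98 + 138 + ? = 440, so (2,4) = 53.

53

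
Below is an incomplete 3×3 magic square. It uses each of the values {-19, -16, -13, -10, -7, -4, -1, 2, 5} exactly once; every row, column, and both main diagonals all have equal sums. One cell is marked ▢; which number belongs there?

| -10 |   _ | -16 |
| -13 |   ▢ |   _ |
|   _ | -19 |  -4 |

-7

The 9 entries sum to -63, so each line sums to -63/3 = -21.
The remaining cell in row 1 is (1,2) = -21 − (-26) = 5.
The remaining cell in row 3 is (3,1) = -21 − (-23) = 2.
Using column 2: 5 + (-19) + ? → (2,2) = -21 − (-14) = -7.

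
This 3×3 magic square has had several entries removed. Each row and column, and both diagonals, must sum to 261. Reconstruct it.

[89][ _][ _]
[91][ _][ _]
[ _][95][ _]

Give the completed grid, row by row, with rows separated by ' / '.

89 79 93 / 91 87 83 / 81 95 85

Column 1 must total 261; the given cells sum to 180, so (3,1) = 81.
Row 3 needs 261; the known cells sum to 176, so (3,3) = 85.
From main diagonal, 261 − (89 + 85) gives (2,2) = 87.
Using anti-diagonal: 87 + 81 + ? → (1,3) = 261 − 168 = 93.
From row 1, 261 − (89 + 93) gives (1,2) = 79.
Using row 2: 91 + 87 + ? → (2,3) = 261 − 178 = 83.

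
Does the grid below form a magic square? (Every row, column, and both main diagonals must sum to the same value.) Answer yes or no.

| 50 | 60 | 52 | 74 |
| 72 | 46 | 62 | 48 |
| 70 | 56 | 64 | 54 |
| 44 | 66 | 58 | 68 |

No — column 1 sums to 236 but row 2 sums to 228.

Row 1: 50 + 60 + 52 + 74 = 236.
Row 2: 72 + 46 + 62 + 48 = 228.
Row 3: 70 + 56 + 64 + 54 = 244.
Row 4: 44 + 66 + 58 + 68 = 236.
Column 1: 50 + 72 + 70 + 44 = 236.
Column 2: 60 + 46 + 56 + 66 = 228.
Column 3: 52 + 62 + 64 + 58 = 236.
Column 4: 74 + 48 + 54 + 68 = 244.
Main diagonal: 50 + 46 + 64 + 68 = 228.
Anti-diagonal: 74 + 62 + 56 + 44 = 236.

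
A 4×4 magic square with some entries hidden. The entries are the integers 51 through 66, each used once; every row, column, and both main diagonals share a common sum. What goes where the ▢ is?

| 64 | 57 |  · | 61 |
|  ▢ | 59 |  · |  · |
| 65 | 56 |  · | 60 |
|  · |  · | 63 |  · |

The entries are 51 through 66, which sum to 936, so each line sums to 936/4 = 234.
The remaining cell in row 1 is (1,3) = 234 − 182 = 52.
Using row 3: 65 + 56 + 60 + ? → (3,3) = 234 − 181 = 53.
Column 2 must total 234; the given cells sum to 172, so (4,2) = 62.
From column 3, 234 − (52 + 53 + 63) gives (2,3) = 66.
The remaining cell in main diagonal is (4,4) = 234 − 176 = 58.
From anti-diagonal, 234 − (61 + 66 + 56) gives (4,1) = 51.
From column 1, 234 − (64 + 65 + 51) gives (2,1) = 54.

54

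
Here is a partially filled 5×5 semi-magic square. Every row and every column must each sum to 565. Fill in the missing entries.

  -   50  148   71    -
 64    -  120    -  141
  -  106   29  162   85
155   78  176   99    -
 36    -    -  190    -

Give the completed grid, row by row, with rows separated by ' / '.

Row 3 must total 565; the given cells sum to 382, so (3,1) = 183.
Using row 4: 155 + 78 + 176 + 99 + ? → (4,5) = 565 − 508 = 57.
Column 1: 64 + 183 + 155 + 36 + ? = 565, so (1,1) = 127.
The remaining cell in column 3 is (5,3) = 565 − 473 = 92.
Column 4 needs 565; the known cells sum to 522, so (2,4) = 43.
Row 1: 127 + 50 + 148 + 71 + ? = 565, so (1,5) = 169.
Using row 2: 64 + 120 + 43 + 141 + ? → (2,2) = 565 − 368 = 197.
From column 2, 565 − (50 + 197 + 106 + 78) gives (5,2) = 134.
Column 5 needs 565; the known cells sum to 452, so (5,5) = 113.

127 50 148 71 169 / 64 197 120 43 141 / 183 106 29 162 85 / 155 78 176 99 57 / 36 134 92 190 113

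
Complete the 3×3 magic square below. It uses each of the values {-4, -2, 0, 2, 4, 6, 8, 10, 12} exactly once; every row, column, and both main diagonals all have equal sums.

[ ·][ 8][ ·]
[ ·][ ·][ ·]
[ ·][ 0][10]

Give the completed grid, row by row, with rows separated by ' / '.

The 9 entries sum to 36, so each line sums to 36/3 = 12.
Row 3: 0 + 10 + ? = 12, so (3,1) = 2.
From column 2, 12 − (8 + 0) gives (2,2) = 4.
From main diagonal, 12 − (4 + 10) gives (1,1) = -2.
The remaining cell in anti-diagonal is (1,3) = 12 − 6 = 6.
Column 1 needs 12; the known cells sum to 0, so (2,1) = 12.
Column 3: 6 + 10 + ? = 12, so (2,3) = -4.

-2 8 6 / 12 4 -4 / 2 0 10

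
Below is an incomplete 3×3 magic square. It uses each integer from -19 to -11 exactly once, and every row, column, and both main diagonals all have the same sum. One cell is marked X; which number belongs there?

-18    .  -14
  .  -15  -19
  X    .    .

The entries are -19 through -11, which sum to -135, so each line sums to -135/3 = -45.
The remaining cell in row 1 is (1,2) = -45 − (-32) = -13.
The remaining cell in row 2 is (2,1) = -45 − (-34) = -11.
Column 1: -18 + (-11) + ? = -45, so (3,1) = -16.

-16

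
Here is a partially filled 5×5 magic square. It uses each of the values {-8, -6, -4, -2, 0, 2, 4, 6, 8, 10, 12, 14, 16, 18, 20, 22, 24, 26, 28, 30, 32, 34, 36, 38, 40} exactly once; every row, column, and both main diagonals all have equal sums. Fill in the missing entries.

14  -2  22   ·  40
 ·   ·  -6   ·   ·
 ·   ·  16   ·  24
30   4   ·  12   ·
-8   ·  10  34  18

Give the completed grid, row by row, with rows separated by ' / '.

The 25 entries sum to 400, so each line sums to 400/5 = 80.
Row 1 needs 80; the known cells sum to 74, so (1,4) = 6.
Row 5 must total 80; the given cells sum to 54, so (5,2) = 26.
Column 3 must total 80; the given cells sum to 42, so (4,3) = 38.
Main diagonal needs 80; the known cells sum to 60, so (2,2) = 20.
From anti-diagonal, 80 − (40 + 16 + 4 + (-8)) gives (2,4) = 28.
Row 4 needs 80; the known cells sum to 84, so (4,5) = -4.
The remaining cell in column 2 is (3,2) = 80 − 48 = 32.
From column 4, 80 − (6 + 28 + 12 + 34) gives (3,4) = 0.
Column 5: 40 + 24 + (-4) + 18 + ? = 80, so (2,5) = 2.
Row 2 needs 80; the known cells sum to 44, so (2,1) = 36.
Using row 3: 32 + 16 + 0 + 24 + ? → (3,1) = 80 − 72 = 8.

14 -2 22 6 40 / 36 20 -6 28 2 / 8 32 16 0 24 / 30 4 38 12 -4 / -8 26 10 34 18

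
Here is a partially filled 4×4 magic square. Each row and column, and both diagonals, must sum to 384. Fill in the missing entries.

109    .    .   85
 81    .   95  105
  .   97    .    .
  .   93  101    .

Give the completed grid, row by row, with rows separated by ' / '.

109 91 99 85 / 81 103 95 105 / 87 97 89 111 / 107 93 101 83

Row 2: 81 + 95 + 105 + ? = 384, so (2,2) = 103.
From column 2, 384 − (103 + 97 + 93) gives (1,2) = 91.
From anti-diagonal, 384 − (85 + 95 + 97) gives (4,1) = 107.
Row 1 needs 384; the known cells sum to 285, so (1,3) = 99.
Row 4 must total 384; the given cells sum to 301, so (4,4) = 83.
Column 1 needs 384; the known cells sum to 297, so (3,1) = 87.
Column 3 needs 384; the known cells sum to 295, so (3,3) = 89.
From column 4, 384 − (85 + 105 + 83) gives (3,4) = 111.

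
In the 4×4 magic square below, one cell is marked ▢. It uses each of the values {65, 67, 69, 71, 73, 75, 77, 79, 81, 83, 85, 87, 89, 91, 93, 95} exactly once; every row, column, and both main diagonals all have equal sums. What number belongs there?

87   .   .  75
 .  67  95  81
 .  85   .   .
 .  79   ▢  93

83

The 16 entries sum to 1280, so each line sums to 1280/4 = 320.
Row 2: 67 + 95 + 81 + ? = 320, so (2,1) = 77.
From column 2, 320 − (67 + 85 + 79) gives (1,2) = 89.
Using column 4: 75 + 81 + 93 + ? → (3,4) = 320 − 249 = 71.
Using main diagonal: 87 + 67 + 93 + ? → (3,3) = 320 − 247 = 73.
Anti-diagonal must total 320; the given cells sum to 255, so (4,1) = 65.
The remaining cell in row 1 is (1,3) = 320 − 251 = 69.
Row 3: 85 + 73 + 71 + ? = 320, so (3,1) = 91.
From row 4, 320 − (65 + 79 + 93) gives (4,3) = 83.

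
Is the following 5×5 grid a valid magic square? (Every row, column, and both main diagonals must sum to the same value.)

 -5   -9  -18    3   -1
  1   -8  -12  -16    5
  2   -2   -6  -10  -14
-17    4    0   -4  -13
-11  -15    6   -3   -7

Row 1: -5 + (-9) + (-18) + 3 + (-1) = -30.
Row 2: 1 + (-8) + (-12) + (-16) + 5 = -30.
Row 3: 2 + (-2) + (-6) + (-10) + (-14) = -30.
Row 4: -17 + 4 + 0 + (-4) + (-13) = -30.
Row 5: -11 + (-15) + 6 + (-3) + (-7) = -30.
Column 1: -5 + 1 + 2 + (-17) + (-11) = -30.
Column 2: -9 + (-8) + (-2) + 4 + (-15) = -30.
Column 3: -18 + (-12) + (-6) + 0 + 6 = -30.
Column 4: 3 + (-16) + (-10) + (-4) + (-3) = -30.
Column 5: -1 + 5 + (-14) + (-13) + (-7) = -30.
Main diagonal: -5 + (-8) + (-6) + (-4) + (-7) = -30.
Anti-diagonal: -1 + (-16) + (-6) + 4 + (-11) = -30.
All lines sum to -30.

Yes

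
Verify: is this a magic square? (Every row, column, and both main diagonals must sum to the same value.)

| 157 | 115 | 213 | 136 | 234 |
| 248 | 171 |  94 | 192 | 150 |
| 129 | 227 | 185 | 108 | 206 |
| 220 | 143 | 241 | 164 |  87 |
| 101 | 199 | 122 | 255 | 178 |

Row 1: 157 + 115 + 213 + 136 + 234 = 855.
Row 2: 248 + 171 + 94 + 192 + 150 = 855.
Row 3: 129 + 227 + 185 + 108 + 206 = 855.
Row 4: 220 + 143 + 241 + 164 + 87 = 855.
Row 5: 101 + 199 + 122 + 255 + 178 = 855.
Column 1: 157 + 248 + 129 + 220 + 101 = 855.
Column 2: 115 + 171 + 227 + 143 + 199 = 855.
Column 3: 213 + 94 + 185 + 241 + 122 = 855.
Column 4: 136 + 192 + 108 + 164 + 255 = 855.
Column 5: 234 + 150 + 206 + 87 + 178 = 855.
Main diagonal: 157 + 171 + 185 + 164 + 178 = 855.
Anti-diagonal: 234 + 192 + 185 + 143 + 101 = 855.
All lines sum to 855.

Yes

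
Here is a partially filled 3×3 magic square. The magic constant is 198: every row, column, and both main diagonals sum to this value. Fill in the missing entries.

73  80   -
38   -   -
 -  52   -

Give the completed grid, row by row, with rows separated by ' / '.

73 80 45 / 38 66 94 / 87 52 59

Row 1 must total 198; the given cells sum to 153, so (1,3) = 45.
From column 1, 198 − (73 + 38) gives (3,1) = 87.
Column 2: 80 + 52 + ? = 198, so (2,2) = 66.
Main diagonal must total 198; the given cells sum to 139, so (3,3) = 59.
Row 2 must total 198; the given cells sum to 104, so (2,3) = 94.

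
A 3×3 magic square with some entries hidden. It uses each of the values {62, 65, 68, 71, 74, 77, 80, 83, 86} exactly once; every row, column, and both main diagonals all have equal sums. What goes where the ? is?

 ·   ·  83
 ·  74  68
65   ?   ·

86

The 9 entries sum to 666, so each line sums to 666/3 = 222.
From row 2, 222 − (74 + 68) gives (2,1) = 80.
Using column 1: 80 + 65 + ? → (1,1) = 222 − 145 = 77.
Column 3 must total 222; the given cells sum to 151, so (3,3) = 71.
Row 1 needs 222; the known cells sum to 160, so (1,2) = 62.
Row 3: 65 + 71 + ? = 222, so (3,2) = 86.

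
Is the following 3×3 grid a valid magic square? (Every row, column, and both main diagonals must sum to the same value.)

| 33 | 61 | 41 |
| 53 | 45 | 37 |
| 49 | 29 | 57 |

Row 1: 33 + 61 + 41 = 135.
Row 2: 53 + 45 + 37 = 135.
Row 3: 49 + 29 + 57 = 135.
Column 1: 33 + 53 + 49 = 135.
Column 2: 61 + 45 + 29 = 135.
Column 3: 41 + 37 + 57 = 135.
Main diagonal: 33 + 45 + 57 = 135.
Anti-diagonal: 41 + 45 + 49 = 135.
All lines sum to 135.

Yes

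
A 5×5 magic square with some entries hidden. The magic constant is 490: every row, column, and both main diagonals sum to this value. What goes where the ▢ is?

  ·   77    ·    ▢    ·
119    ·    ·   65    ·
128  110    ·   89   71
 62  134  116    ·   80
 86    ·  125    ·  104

Row 3 must total 490; the given cells sum to 398, so (3,3) = 92.
Using row 4: 62 + 134 + 116 + 80 + ? → (4,4) = 490 − 392 = 98.
The remaining cell in column 1 is (1,1) = 490 − 395 = 95.
Main diagonal needs 490; the known cells sum to 389, so (2,2) = 101.
Anti-diagonal must total 490; the given cells sum to 377, so (1,5) = 113.
Column 2 must total 490; the given cells sum to 422, so (5,2) = 68.
The remaining cell in column 5 is (2,5) = 490 − 368 = 122.
Using row 2: 119 + 101 + 65 + 122 + ? → (2,3) = 490 − 407 = 83.
The remaining cell in row 5 is (5,4) = 490 − 383 = 107.
Column 3 must total 490; the given cells sum to 416, so (1,3) = 74.
Using column 4: 65 + 89 + 98 + 107 + ? → (1,4) = 490 − 359 = 131.

131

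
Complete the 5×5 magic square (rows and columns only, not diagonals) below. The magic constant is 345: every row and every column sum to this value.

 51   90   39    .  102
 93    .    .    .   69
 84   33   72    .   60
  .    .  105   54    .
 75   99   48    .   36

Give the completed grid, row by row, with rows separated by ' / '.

51 90 39 63 102 / 93 57 81 45 69 / 84 33 72 96 60 / 42 66 105 54 78 / 75 99 48 87 36

From row 1, 345 − (51 + 90 + 39 + 102) gives (1,4) = 63.
Using row 3: 84 + 33 + 72 + 60 + ? → (3,4) = 345 − 249 = 96.
The remaining cell in row 5 is (5,4) = 345 − 258 = 87.
Column 1 must total 345; the given cells sum to 303, so (4,1) = 42.
From column 3, 345 − (39 + 72 + 105 + 48) gives (2,3) = 81.
The remaining cell in column 4 is (2,4) = 345 − 300 = 45.
The remaining cell in column 5 is (4,5) = 345 − 267 = 78.
Using row 2: 93 + 81 + 45 + 69 + ? → (2,2) = 345 − 288 = 57.
Row 4: 42 + 105 + 54 + 78 + ? = 345, so (4,2) = 66.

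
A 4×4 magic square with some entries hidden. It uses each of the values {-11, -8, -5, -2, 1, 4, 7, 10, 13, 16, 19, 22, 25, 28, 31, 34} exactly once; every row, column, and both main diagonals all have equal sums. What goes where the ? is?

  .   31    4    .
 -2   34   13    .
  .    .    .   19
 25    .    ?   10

22

The 16 entries sum to 184, so each line sums to 184/4 = 46.
Row 2 needs 46; the known cells sum to 45, so (2,4) = 1.
From column 4, 46 − (1 + 19 + 10) gives (1,4) = 16.
Anti-diagonal must total 46; the given cells sum to 54, so (3,2) = -8.
Row 1: 31 + 4 + 16 + ? = 46, so (1,1) = -5.
Using column 1: -5 + (-2) + 25 + ? → (3,1) = 46 − 18 = 28.
From column 2, 46 − (31 + 34 + (-8)) gives (4,2) = -11.
From main diagonal, 46 − (-5 + 34 + 10) gives (3,3) = 7.
Using row 4: 25 + (-11) + 10 + ? → (4,3) = 46 − 24 = 22.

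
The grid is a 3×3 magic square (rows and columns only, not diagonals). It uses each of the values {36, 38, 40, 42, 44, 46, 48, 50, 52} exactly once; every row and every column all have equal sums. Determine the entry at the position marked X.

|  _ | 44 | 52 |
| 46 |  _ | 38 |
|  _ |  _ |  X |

The 9 entries sum to 396, so each line sums to 396/3 = 132.
The remaining cell in row 1 is (1,1) = 132 − 96 = 36.
Row 2 must total 132; the given cells sum to 84, so (2,2) = 48.
From column 1, 132 − (36 + 46) gives (3,1) = 50.
Using column 2: 44 + 48 + ? → (3,2) = 132 − 92 = 40.
Column 3 needs 132; the known cells sum to 90, so (3,3) = 42.

42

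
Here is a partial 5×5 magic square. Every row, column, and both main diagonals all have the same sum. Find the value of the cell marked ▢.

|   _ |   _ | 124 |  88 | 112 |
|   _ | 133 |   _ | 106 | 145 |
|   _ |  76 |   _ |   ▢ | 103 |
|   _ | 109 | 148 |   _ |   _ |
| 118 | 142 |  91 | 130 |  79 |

139

Row 5 is complete and sums to 560; that is the magic constant.
Column 2: 133 + 76 + 109 + 142 + ? = 560, so (1,2) = 100.
Using column 5: 112 + 145 + 103 + 79 + ? → (4,5) = 560 − 439 = 121.
The remaining cell in anti-diagonal is (3,3) = 560 − 445 = 115.
From row 1, 560 − (100 + 124 + 88 + 112) gives (1,1) = 136.
Column 3 must total 560; the given cells sum to 478, so (2,3) = 82.
Main diagonal: 136 + 133 + 115 + 79 + ? = 560, so (4,4) = 97.
Row 2 needs 560; the known cells sum to 466, so (2,1) = 94.
Row 4: 109 + 148 + 97 + 121 + ? = 560, so (4,1) = 85.
Column 1: 136 + 94 + 85 + 118 + ? = 560, so (3,1) = 127.
Using column 4: 88 + 106 + 97 + 130 + ? → (3,4) = 560 − 421 = 139.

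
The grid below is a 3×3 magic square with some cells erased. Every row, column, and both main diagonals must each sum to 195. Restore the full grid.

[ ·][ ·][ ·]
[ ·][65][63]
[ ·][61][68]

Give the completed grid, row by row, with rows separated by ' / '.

62 69 64 / 67 65 63 / 66 61 68

Row 2 needs 195; the known cells sum to 128, so (2,1) = 67.
Using row 3: 61 + 68 + ? → (3,1) = 195 − 129 = 66.
Using column 1: 67 + 66 + ? → (1,1) = 195 − 133 = 62.
Column 2: 65 + 61 + ? = 195, so (1,2) = 69.
Using column 3: 63 + 68 + ? → (1,3) = 195 − 131 = 64.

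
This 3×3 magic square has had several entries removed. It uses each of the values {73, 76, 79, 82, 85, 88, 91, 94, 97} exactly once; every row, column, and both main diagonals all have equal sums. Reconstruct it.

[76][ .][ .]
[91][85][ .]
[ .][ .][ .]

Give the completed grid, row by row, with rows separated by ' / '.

76 97 82 / 91 85 79 / 88 73 94

The 9 entries sum to 765, so each line sums to 765/3 = 255.
From row 2, 255 − (91 + 85) gives (2,3) = 79.
Column 1 needs 255; the known cells sum to 167, so (3,1) = 88.
Main diagonal needs 255; the known cells sum to 161, so (3,3) = 94.
Anti-diagonal needs 255; the known cells sum to 173, so (1,3) = 82.
Row 1 must total 255; the given cells sum to 158, so (1,2) = 97.
Row 3: 88 + 94 + ? = 255, so (3,2) = 73.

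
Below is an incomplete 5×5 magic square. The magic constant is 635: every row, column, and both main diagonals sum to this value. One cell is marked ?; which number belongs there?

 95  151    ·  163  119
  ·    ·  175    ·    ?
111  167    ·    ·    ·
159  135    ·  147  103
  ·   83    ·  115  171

Row 1 needs 635; the known cells sum to 528, so (1,3) = 107.
From row 4, 635 − (159 + 135 + 147 + 103) gives (4,3) = 91.
Using column 2: 151 + 167 + 135 + 83 + ? → (2,2) = 635 − 536 = 99.
Main diagonal: 95 + 99 + 147 + 171 + ? = 635, so (3,3) = 123.
Column 3 needs 635; the known cells sum to 496, so (5,3) = 139.
Using row 5: 83 + 139 + 115 + 171 + ? → (5,1) = 635 − 508 = 127.
Column 1 needs 635; the known cells sum to 492, so (2,1) = 143.
Anti-diagonal must total 635; the given cells sum to 504, so (2,4) = 131.
Row 2 must total 635; the given cells sum to 548, so (2,5) = 87.

87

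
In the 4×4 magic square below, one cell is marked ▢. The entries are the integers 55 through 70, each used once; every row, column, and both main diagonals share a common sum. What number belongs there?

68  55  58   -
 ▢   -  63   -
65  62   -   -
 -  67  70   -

The entries are 55 through 70, which sum to 1000, so each line sums to 1000/4 = 250.
Using row 1: 68 + 55 + 58 + ? → (1,4) = 250 − 181 = 69.
From column 2, 250 − (55 + 62 + 67) gives (2,2) = 66.
Using column 3: 58 + 63 + 70 + ? → (3,3) = 250 − 191 = 59.
The remaining cell in main diagonal is (4,4) = 250 − 193 = 57.
From anti-diagonal, 250 − (69 + 63 + 62) gives (4,1) = 56.
From row 3, 250 − (65 + 62 + 59) gives (3,4) = 64.
Column 1: 68 + 65 + 56 + ? = 250, so (2,1) = 61.

61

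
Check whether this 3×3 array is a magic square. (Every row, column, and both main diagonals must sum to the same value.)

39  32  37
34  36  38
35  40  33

Yes

Row 1: 39 + 32 + 37 = 108.
Row 2: 34 + 36 + 38 = 108.
Row 3: 35 + 40 + 33 = 108.
Column 1: 39 + 34 + 35 = 108.
Column 2: 32 + 36 + 40 = 108.
Column 3: 37 + 38 + 33 = 108.
Main diagonal: 39 + 36 + 33 = 108.
Anti-diagonal: 37 + 36 + 35 = 108.
All lines sum to 108.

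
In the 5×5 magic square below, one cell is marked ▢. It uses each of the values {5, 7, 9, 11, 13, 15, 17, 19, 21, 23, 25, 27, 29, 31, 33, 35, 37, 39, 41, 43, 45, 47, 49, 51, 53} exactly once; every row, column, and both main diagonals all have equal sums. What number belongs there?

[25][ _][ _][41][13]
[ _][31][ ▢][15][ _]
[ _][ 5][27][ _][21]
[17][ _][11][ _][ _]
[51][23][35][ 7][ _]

53

The 25 entries sum to 725, so each line sums to 725/5 = 145.
Row 5 must total 145; the given cells sum to 116, so (5,5) = 29.
From main diagonal, 145 − (25 + 31 + 27 + 29) gives (4,4) = 33.
Using anti-diagonal: 13 + 15 + 27 + 51 + ? → (4,2) = 145 − 106 = 39.
Row 4 must total 145; the given cells sum to 100, so (4,5) = 45.
From column 2, 145 − (31 + 5 + 39 + 23) gives (1,2) = 47.
Column 4 needs 145; the known cells sum to 96, so (3,4) = 49.
Column 5 needs 145; the known cells sum to 108, so (2,5) = 37.
Using row 1: 25 + 47 + 41 + 13 + ? → (1,3) = 145 − 126 = 19.
The remaining cell in row 3 is (3,1) = 145 − 102 = 43.
Using column 1: 25 + 43 + 17 + 51 + ? → (2,1) = 145 − 136 = 9.
Column 3 must total 145; the given cells sum to 92, so (2,3) = 53.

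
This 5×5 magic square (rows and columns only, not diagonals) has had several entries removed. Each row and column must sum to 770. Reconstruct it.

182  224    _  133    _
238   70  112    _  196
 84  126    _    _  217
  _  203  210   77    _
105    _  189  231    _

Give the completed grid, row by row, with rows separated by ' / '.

Using row 2: 238 + 70 + 112 + 196 + ? → (2,4) = 770 − 616 = 154.
Column 1: 182 + 238 + 84 + 105 + ? = 770, so (4,1) = 161.
Column 2 needs 770; the known cells sum to 623, so (5,2) = 147.
Column 4 needs 770; the known cells sum to 595, so (3,4) = 175.
Row 3: 84 + 126 + 175 + 217 + ? = 770, so (3,3) = 168.
The remaining cell in row 4 is (4,5) = 770 − 651 = 119.
Using row 5: 105 + 147 + 189 + 231 + ? → (5,5) = 770 − 672 = 98.
Column 3: 112 + 168 + 210 + 189 + ? = 770, so (1,3) = 91.
The remaining cell in column 5 is (1,5) = 770 − 630 = 140.

182 224 91 133 140 / 238 70 112 154 196 / 84 126 168 175 217 / 161 203 210 77 119 / 105 147 189 231 98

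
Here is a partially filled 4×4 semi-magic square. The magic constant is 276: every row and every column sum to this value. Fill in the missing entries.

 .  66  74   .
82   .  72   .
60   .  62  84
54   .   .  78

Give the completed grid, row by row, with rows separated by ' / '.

80 66 74 56 / 82 64 72 58 / 60 70 62 84 / 54 76 68 78

Row 3: 60 + 62 + 84 + ? = 276, so (3,2) = 70.
The remaining cell in column 1 is (1,1) = 276 − 196 = 80.
The remaining cell in column 3 is (4,3) = 276 − 208 = 68.
Row 1 needs 276; the known cells sum to 220, so (1,4) = 56.
The remaining cell in row 4 is (4,2) = 276 − 200 = 76.
Column 2 needs 276; the known cells sum to 212, so (2,2) = 64.
Using column 4: 56 + 84 + 78 + ? → (2,4) = 276 − 218 = 58.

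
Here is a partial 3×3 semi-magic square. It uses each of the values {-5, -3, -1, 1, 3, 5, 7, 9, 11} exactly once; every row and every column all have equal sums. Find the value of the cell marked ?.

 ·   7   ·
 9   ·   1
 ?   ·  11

-5

The 9 entries sum to 27, so each line sums to 27/3 = 9.
The remaining cell in row 2 is (2,2) = 9 − 10 = -1.
The remaining cell in column 2 is (3,2) = 9 − 6 = 3.
Column 3: 1 + 11 + ? = 9, so (1,3) = -3.
Row 1 must total 9; the given cells sum to 4, so (1,1) = 5.
Using row 3: 3 + 11 + ? → (3,1) = 9 − 14 = -5.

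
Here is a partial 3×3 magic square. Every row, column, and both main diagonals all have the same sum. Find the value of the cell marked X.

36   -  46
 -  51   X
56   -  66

Anti-diagonal is complete and sums to 153; that is the magic constant.
From row 1, 153 − (36 + 46) gives (1,2) = 71.
Row 3 needs 153; the known cells sum to 122, so (3,2) = 31.
The remaining cell in column 1 is (2,1) = 153 − 92 = 61.
Column 3 must total 153; the given cells sum to 112, so (2,3) = 41.

41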